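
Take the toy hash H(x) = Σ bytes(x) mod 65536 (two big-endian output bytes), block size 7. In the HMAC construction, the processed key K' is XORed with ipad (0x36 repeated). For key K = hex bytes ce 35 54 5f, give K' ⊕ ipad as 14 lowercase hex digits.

Key hex bytes ce 35 54 5f is 4 bytes ≤ B = 7; zero-pad to 7 bytes: K' = ce 35 54 5f 00 00 00.
XOR each byte with 0x36: ce⊕36=f8, 35⊕36=03, 54⊕36=62, 5f⊕36=69, 00⊕36=36, 00⊕36=36, 00⊕36=36.

f8036269363636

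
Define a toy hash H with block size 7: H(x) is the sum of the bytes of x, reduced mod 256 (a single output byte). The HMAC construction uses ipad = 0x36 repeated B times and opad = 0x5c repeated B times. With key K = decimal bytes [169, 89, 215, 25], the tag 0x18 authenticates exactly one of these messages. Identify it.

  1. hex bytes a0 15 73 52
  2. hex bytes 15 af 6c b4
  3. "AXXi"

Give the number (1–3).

1

Key decimal bytes [169, 89, 215, 25] = a9 59 d7 19 is 4 bytes ≤ B = 7; zero-pad to 7 bytes: K' = a9 59 d7 19 00 00 00.
K' ⊕ ipad = 9f 6f e1 2f 36 36 36; K' ⊕ opad = f5 05 8b 45 5c 5c 5c.
m1: inner = H(9f 6f e1 2f 36 36 36 a0 15 73 52) = 3a; tag = H(f5 05 8b 45 5c 5c 5c 3a) = 18 ← matches
m2: inner = H(9f 6f e1 2f 36 36 36 15 af 6c b4) = a4; tag = H(f5 05 8b 45 5c 5c 5c a4) = 82
m3: inner = H(9f 6f e1 2f 36 36 36 41 58 58 69) = 1a; tag = H(f5 05 8b 45 5c 5c 5c 1a) = f8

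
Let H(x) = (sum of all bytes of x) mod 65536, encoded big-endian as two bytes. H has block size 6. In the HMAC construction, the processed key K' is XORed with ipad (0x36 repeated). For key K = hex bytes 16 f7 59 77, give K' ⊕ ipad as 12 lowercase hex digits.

20c16f413636

Key hex bytes 16 f7 59 77 is 4 bytes ≤ B = 6; zero-pad to 6 bytes: K' = 16 f7 59 77 00 00.
XOR each byte with 0x36: 16⊕36=20, f7⊕36=c1, 59⊕36=6f, 77⊕36=41, 00⊕36=36, 00⊕36=36.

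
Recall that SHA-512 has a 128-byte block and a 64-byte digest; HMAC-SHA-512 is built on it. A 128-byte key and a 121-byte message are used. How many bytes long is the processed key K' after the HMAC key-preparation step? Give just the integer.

Key is 128 ≤ 128 bytes, zero-padded: |K'| = 128.

128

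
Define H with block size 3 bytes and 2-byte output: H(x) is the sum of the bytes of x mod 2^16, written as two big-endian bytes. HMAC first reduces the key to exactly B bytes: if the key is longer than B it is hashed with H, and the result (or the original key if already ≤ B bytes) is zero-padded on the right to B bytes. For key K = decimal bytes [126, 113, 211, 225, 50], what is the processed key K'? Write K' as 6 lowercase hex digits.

02d500

|K| = 5 > B = 3, so first hash the key.
H(K): sum = 126+113+211+225+50 = 725 → 02 d5.
Zero-pad H(K) = 02 d5 to 3 bytes: K' = 02 d5 00.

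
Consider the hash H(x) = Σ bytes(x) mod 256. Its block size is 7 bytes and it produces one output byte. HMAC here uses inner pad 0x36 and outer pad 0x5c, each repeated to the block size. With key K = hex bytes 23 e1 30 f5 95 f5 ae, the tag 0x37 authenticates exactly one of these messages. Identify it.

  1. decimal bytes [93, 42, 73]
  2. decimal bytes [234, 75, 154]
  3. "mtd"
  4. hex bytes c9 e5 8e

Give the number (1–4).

2

Key hex bytes 23 e1 30 f5 95 f5 ae is exactly B = 7 bytes: K' = 23 e1 30 f5 95 f5 ae.
K' ⊕ ipad = 15 d7 06 c3 a3 c3 98; K' ⊕ opad = 7f bd 6c a9 c9 a9 f2.
m1: inner = H(15 d7 06 c3 a3 c3 98 5d 2a 49) = 83; tag = H(7f bd 6c a9 c9 a9 f2 83) = 38
m2: inner = H(15 d7 06 c3 a3 c3 98 ea 4b 9a) = 82; tag = H(7f bd 6c a9 c9 a9 f2 82) = 37 ← matches
m3: inner = H(15 d7 06 c3 a3 c3 98 6d 74 64) = f8; tag = H(7f bd 6c a9 c9 a9 f2 f8) = ad
m4: inner = H(15 d7 06 c3 a3 c3 98 c9 e5 8e) = ef; tag = H(7f bd 6c a9 c9 a9 f2 ef) = a4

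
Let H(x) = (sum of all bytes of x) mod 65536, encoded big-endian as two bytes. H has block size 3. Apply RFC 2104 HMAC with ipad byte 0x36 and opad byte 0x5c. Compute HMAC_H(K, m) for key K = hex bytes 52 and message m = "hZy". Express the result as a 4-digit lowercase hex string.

00d3

Key hex bytes 52 is 1 byte ≤ B = 3; zero-pad to 3 bytes: K' = 52 00 00.
K' ⊕ ipad = 64 36 36.  K' ⊕ opad = 0e 5c 5c.
Inner input = (K'⊕ipad) ∥ m = 64 36 36 ∥ 68 5a 79.
Inner hash: sum = 100+54+54+104+90+121 = 523 → 02 0b.
Outer input = (K'⊕opad) ∥ inner = 0e 5c 5c ∥ 02 0b.
Outer hash (tag): sum = 14+92+92+2+11 = 211 → 00 d3.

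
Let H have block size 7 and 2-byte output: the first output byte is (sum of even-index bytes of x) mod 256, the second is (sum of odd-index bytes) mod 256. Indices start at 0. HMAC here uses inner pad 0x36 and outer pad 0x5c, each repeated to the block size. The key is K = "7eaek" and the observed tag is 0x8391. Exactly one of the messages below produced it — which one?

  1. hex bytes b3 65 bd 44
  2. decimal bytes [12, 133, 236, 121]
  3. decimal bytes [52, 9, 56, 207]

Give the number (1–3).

Key "7eaek" = 37 65 61 65 6b is 5 bytes ≤ B = 7; zero-pad to 7 bytes: K' = 37 65 61 65 6b 00 00.
K' ⊕ ipad = 01 53 57 53 5d 36 36; K' ⊕ opad = 6b 39 3d 39 37 5c 5c.
m1: inner = H(01 53 57 53 5d 36 36 b3 65 bd 44) = 94 4c; tag = H(6b 39 3d 39 37 5c 5c 94 4c) = 8762
m2: inner = H(01 53 57 53 5d 36 36 0c 85 ec 79) = e9 d4; tag = H(6b 39 3d 39 37 5c 5c e9 d4) = 0fb7
m3: inner = H(01 53 57 53 5d 36 36 34 09 38 cf) = c3 48; tag = H(6b 39 3d 39 37 5c 5c c3 48) = 8391 ← matches

3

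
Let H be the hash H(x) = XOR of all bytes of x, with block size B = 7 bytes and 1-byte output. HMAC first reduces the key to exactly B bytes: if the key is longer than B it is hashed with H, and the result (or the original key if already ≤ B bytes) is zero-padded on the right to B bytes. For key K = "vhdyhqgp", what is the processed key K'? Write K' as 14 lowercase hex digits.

|K| = 8 > B = 7, so first hash the key.
H(K): XOR 76⊕68⊕64⊕79⊕68⊕71⊕67⊕70 = 0d.
Zero-pad H(K) = 0d to 7 bytes: K' = 0d 00 00 00 00 00 00.

0d000000000000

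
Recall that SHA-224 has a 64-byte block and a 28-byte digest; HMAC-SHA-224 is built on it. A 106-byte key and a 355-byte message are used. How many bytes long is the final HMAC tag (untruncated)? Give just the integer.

The tag is one SHA-224 digest: 28 bytes.

28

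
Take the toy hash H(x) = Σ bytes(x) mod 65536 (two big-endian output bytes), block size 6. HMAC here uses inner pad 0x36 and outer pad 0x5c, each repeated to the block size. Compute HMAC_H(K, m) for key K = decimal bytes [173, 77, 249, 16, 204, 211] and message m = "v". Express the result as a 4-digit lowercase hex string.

Key decimal bytes [173, 77, 249, 16, 204, 211] = ad 4d f9 10 cc d3 is exactly B = 6 bytes: K' = ad 4d f9 10 cc d3.
K' ⊕ ipad = 9b 7b cf 26 fa e5.  K' ⊕ opad = f1 11 a5 4c 90 8f.
Inner input = (K'⊕ipad) ∥ m = 9b 7b cf 26 fa e5 ∥ 76.
Inner hash: sum = 155+123+207+38+250+229+118 = 1120 → 04 60.
Outer input = (K'⊕opad) ∥ inner = f1 11 a5 4c 90 8f ∥ 04 60.
Outer hash (tag): sum = 241+17+165+76+144+143+4+96 = 886 → 03 76.

0376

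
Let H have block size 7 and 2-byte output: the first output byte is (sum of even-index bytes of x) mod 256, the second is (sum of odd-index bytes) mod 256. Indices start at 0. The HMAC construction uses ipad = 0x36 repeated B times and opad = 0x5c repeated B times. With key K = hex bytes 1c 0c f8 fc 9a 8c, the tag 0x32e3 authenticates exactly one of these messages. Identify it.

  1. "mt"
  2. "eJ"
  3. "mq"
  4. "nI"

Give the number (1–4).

Key hex bytes 1c 0c f8 fc 9a 8c is 6 bytes ≤ B = 7; zero-pad to 7 bytes: K' = 1c 0c f8 fc 9a 8c 00.
K' ⊕ ipad = 2a 3a ce ca ac ba 36; K' ⊕ opad = 40 50 a4 a0 c6 d0 5c.
m1: inner = H(2a 3a ce ca ac ba 36 6d 74) = 4e 2b; tag = H(40 50 a4 a0 c6 d0 5c 4e 2b) = 310e
m2: inner = H(2a 3a ce ca ac ba 36 65 4a) = 24 23; tag = H(40 50 a4 a0 c6 d0 5c 24 23) = 29e4
m3: inner = H(2a 3a ce ca ac ba 36 6d 71) = 4b 2b; tag = H(40 50 a4 a0 c6 d0 5c 4b 2b) = 310b
m4: inner = H(2a 3a ce ca ac ba 36 6e 49) = 23 2c; tag = H(40 50 a4 a0 c6 d0 5c 23 2c) = 32e3 ← matches

4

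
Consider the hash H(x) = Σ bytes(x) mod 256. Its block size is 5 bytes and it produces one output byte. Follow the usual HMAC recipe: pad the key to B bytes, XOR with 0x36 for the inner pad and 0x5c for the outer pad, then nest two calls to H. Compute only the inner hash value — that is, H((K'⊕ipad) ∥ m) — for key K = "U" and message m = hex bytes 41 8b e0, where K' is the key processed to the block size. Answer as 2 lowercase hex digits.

Key "U" = 55 is 1 byte ≤ B = 5; zero-pad to 5 bytes: K' = 55 00 00 00 00.
K' ⊕ ipad = 63 36 36 36 36.
Inner input = 63 36 36 36 36 ∥ 41 8b e0.
Inner hash: sum = 99+54+54+54+54+65+139+224 = 743; mod 256 = 231 → e7.

e7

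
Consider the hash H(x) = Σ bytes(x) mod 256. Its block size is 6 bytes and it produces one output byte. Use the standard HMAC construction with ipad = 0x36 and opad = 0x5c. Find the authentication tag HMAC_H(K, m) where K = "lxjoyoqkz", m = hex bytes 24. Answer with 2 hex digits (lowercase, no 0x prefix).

Key "lxjoyoqkz" = 6c 78 6a 6f 79 6f 71 6b 7a is 9 bytes > B = 6, so hash it first: H(key) = fb, then zero-pad to 6 bytes: K' = fb 00 00 00 00 00.
K' ⊕ ipad = cd 36 36 36 36 36.  K' ⊕ opad = a7 5c 5c 5c 5c 5c.
Inner input = (K'⊕ipad) ∥ m = cd 36 36 36 36 36 ∥ 24.
Inner hash: sum = 205+54+54+54+54+54+36 = 511; mod 256 = 255 → ff.
Outer input = (K'⊕opad) ∥ inner = a7 5c 5c 5c 5c 5c ∥ ff.
Outer hash (tag): sum = 167+92+92+92+92+92+255 = 882; mod 256 = 114 → 72.

72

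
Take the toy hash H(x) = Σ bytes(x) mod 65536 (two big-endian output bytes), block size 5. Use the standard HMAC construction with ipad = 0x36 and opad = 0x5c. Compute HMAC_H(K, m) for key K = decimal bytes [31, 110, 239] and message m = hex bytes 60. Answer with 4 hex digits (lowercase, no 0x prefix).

Key decimal bytes [31, 110, 239] = 1f 6e ef is 3 bytes ≤ B = 5; zero-pad to 5 bytes: K' = 1f 6e ef 00 00.
K' ⊕ ipad = 29 58 d9 36 36.  K' ⊕ opad = 43 32 b3 5c 5c.
Inner input = (K'⊕ipad) ∥ m = 29 58 d9 36 36 ∥ 60.
Inner hash: sum = 41+88+217+54+54+96 = 550 → 02 26.
Outer input = (K'⊕opad) ∥ inner = 43 32 b3 5c 5c ∥ 02 26.
Outer hash (tag): sum = 67+50+179+92+92+2+38 = 520 → 02 08.

0208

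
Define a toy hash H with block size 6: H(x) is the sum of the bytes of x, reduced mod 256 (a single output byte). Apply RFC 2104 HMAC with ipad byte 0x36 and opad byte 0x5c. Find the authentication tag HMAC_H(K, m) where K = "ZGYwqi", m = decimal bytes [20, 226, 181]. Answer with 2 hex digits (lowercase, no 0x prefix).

91

Key "ZGYwqi" = 5a 47 59 77 71 69 is exactly B = 6 bytes: K' = 5a 47 59 77 71 69.
K' ⊕ ipad = 6c 71 6f 41 47 5f.  K' ⊕ opad = 06 1b 05 2b 2d 35.
Inner input = (K'⊕ipad) ∥ m = 6c 71 6f 41 47 5f ∥ 14 e2 b5.
Inner hash: sum = 108+113+111+65+71+95+20+226+181 = 990; mod 256 = 222 → de.
Outer input = (K'⊕opad) ∥ inner = 06 1b 05 2b 2d 35 ∥ de.
Outer hash (tag): sum = 6+27+5+43+45+53+222 = 401; mod 256 = 145 → 91.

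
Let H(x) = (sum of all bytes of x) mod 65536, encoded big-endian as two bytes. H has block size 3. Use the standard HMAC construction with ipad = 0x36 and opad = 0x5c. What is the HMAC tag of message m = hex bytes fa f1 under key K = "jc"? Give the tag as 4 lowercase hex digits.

01a5

Key "jc" = 6a 63 is 2 bytes ≤ B = 3; zero-pad to 3 bytes: K' = 6a 63 00.
K' ⊕ ipad = 5c 55 36.  K' ⊕ opad = 36 3f 5c.
Inner input = (K'⊕ipad) ∥ m = 5c 55 36 ∥ fa f1.
Inner hash: sum = 92+85+54+250+241 = 722 → 02 d2.
Outer input = (K'⊕opad) ∥ inner = 36 3f 5c ∥ 02 d2.
Outer hash (tag): sum = 54+63+92+2+210 = 421 → 01 a5.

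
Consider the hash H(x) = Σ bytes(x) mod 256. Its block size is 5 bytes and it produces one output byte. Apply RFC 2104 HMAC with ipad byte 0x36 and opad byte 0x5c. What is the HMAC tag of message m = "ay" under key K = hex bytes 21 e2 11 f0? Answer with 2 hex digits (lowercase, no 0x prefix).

78

Key hex bytes 21 e2 11 f0 is 4 bytes ≤ B = 5; zero-pad to 5 bytes: K' = 21 e2 11 f0 00.
K' ⊕ ipad = 17 d4 27 c6 36.  K' ⊕ opad = 7d be 4d ac 5c.
Inner input = (K'⊕ipad) ∥ m = 17 d4 27 c6 36 ∥ 61 79.
Inner hash: sum = 23+212+39+198+54+97+121 = 744; mod 256 = 232 → e8.
Outer input = (K'⊕opad) ∥ inner = 7d be 4d ac 5c ∥ e8.
Outer hash (tag): sum = 125+190+77+172+92+232 = 888; mod 256 = 120 → 78.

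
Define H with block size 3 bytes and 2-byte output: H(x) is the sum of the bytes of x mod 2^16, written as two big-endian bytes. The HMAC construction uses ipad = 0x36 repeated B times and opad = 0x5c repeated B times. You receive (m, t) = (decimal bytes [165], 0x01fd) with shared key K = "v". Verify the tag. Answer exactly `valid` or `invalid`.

invalid

Key "v" = 76 is 1 byte ≤ B = 3; zero-pad to 3 bytes: K' = 76 00 00.
K' ⊕ ipad = 40 36 36; K' ⊕ opad = 2a 5c 5c.
Inner hash: sum = 64+54+54+165 = 337 → 01 51.
Outer hash (recomputed tag): sum = 42+92+92+1+81 = 308 → 01 34.
Recomputed tag = 0134; claimed = 01fd → mismatch.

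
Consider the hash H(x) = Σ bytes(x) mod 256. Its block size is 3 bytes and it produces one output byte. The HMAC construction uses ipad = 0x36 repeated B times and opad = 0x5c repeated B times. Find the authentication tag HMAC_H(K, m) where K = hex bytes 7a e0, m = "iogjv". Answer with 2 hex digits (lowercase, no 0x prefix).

b5

Key hex bytes 7a e0 is 2 bytes ≤ B = 3; zero-pad to 3 bytes: K' = 7a e0 00.
K' ⊕ ipad = 4c d6 36.  K' ⊕ opad = 26 bc 5c.
Inner input = (K'⊕ipad) ∥ m = 4c d6 36 ∥ 69 6f 67 6a 76.
Inner hash: sum = 76+214+54+105+111+103+106+118 = 887; mod 256 = 119 → 77.
Outer input = (K'⊕opad) ∥ inner = 26 bc 5c ∥ 77.
Outer hash (tag): sum = 38+188+92+119 = 437; mod 256 = 181 → b5.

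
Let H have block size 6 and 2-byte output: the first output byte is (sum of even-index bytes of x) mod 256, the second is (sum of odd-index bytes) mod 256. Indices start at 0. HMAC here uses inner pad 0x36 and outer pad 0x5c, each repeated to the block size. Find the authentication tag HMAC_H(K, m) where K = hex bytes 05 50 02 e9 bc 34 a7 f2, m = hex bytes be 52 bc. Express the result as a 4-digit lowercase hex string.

Key hex bytes 05 50 02 e9 bc 34 a7 f2 is 8 bytes > B = 6, so hash it first: H(key) = 6a 5f, then zero-pad to 6 bytes: K' = 6a 5f 00 00 00 00.
K' ⊕ ipad = 5c 69 36 36 36 36.  K' ⊕ opad = 36 03 5c 5c 5c 5c.
Inner input = (K'⊕ipad) ∥ m = 5c 69 36 36 36 36 ∥ be 52 bc.
Inner hash: even-index sum = 578 mod 256 = 66; odd-index sum = 295 mod 256 = 39 → 42 27.
Outer input = (K'⊕opad) ∥ inner = 36 03 5c 5c 5c 5c ∥ 42 27.
Outer hash (tag): even-index sum = 304 mod 256 = 48; odd-index sum = 226 mod 256 = 226 → 30 e2.

30e2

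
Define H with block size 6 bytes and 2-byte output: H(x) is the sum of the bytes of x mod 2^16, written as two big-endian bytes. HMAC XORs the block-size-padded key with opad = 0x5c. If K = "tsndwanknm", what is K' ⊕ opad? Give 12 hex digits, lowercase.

58195c5c5c5c

Key "tsndwanknm" = 74 73 6e 64 77 61 6e 6b 6e 6d is 10 bytes > B = 6, so hash it first: H(key) = 04 45, then zero-pad to 6 bytes: K' = 04 45 00 00 00 00.
XOR each byte with 0x5c: 04⊕5c=58, 45⊕5c=19, 00⊕5c=5c, 00⊕5c=5c, 00⊕5c=5c, 00⊕5c=5c.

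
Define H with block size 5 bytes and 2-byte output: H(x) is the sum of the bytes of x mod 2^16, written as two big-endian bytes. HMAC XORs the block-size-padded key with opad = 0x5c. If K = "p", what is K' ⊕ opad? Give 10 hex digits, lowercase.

Key "p" = 70 is 1 byte ≤ B = 5; zero-pad to 5 bytes: K' = 70 00 00 00 00.
XOR each byte with 0x5c: 70⊕5c=2c, 00⊕5c=5c, 00⊕5c=5c, 00⊕5c=5c, 00⊕5c=5c.

2c5c5c5c5c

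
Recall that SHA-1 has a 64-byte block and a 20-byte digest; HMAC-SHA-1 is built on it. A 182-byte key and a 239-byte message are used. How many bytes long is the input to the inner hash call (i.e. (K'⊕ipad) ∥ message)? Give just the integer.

303

Key is 182 > 64 bytes, so it is hashed to 20 bytes then zero-padded to 64: |K'| = 64.
Inner input = (K'⊕ipad) ∥ m → 64 + 239 = 303 bytes.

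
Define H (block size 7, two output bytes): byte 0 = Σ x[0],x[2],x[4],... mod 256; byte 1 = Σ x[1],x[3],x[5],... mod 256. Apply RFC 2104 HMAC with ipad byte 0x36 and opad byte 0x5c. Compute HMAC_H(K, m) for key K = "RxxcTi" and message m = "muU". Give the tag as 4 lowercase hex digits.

Key "RxxcTi" = 52 78 78 63 54 69 is 6 bytes ≤ B = 7; zero-pad to 7 bytes: K' = 52 78 78 63 54 69 00.
K' ⊕ ipad = 64 4e 4e 55 62 5f 36.  K' ⊕ opad = 0e 24 24 3f 08 35 5c.
Inner input = (K'⊕ipad) ∥ m = 64 4e 4e 55 62 5f 36 ∥ 6d 75 55.
Inner hash: even-index sum = 447 mod 256 = 191; odd-index sum = 452 mod 256 = 196 → bf c4.
Outer input = (K'⊕opad) ∥ inner = 0e 24 24 3f 08 35 5c ∥ bf c4.
Outer hash (tag): even-index sum = 346 mod 256 = 90; odd-index sum = 343 mod 256 = 87 → 5a 57.

5a57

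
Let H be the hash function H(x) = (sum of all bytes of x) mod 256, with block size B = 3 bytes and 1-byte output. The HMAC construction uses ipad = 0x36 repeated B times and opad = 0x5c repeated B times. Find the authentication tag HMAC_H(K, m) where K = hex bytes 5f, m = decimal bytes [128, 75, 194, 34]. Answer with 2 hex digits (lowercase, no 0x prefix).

Key hex bytes 5f is 1 byte ≤ B = 3; zero-pad to 3 bytes: K' = 5f 00 00.
K' ⊕ ipad = 69 36 36.  K' ⊕ opad = 03 5c 5c.
Inner input = (K'⊕ipad) ∥ m = 69 36 36 ∥ 80 4b c2 22.
Inner hash: sum = 105+54+54+128+75+194+34 = 644; mod 256 = 132 → 84.
Outer input = (K'⊕opad) ∥ inner = 03 5c 5c ∥ 84.
Outer hash (tag): sum = 3+92+92+132 = 319; mod 256 = 63 → 3f.

3f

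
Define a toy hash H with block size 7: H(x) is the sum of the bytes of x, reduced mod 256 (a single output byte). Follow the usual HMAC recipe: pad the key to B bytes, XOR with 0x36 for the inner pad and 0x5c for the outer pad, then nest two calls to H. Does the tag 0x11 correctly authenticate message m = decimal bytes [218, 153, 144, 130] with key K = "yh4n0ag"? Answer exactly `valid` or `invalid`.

Key "yh4n0ag" = 79 68 34 6e 30 61 67 is exactly B = 7 bytes: K' = 79 68 34 6e 30 61 67.
K' ⊕ ipad = 4f 5e 02 58 06 57 51; K' ⊕ opad = 25 34 68 32 6c 3d 3b.
Inner hash: sum = 79+94+2+88+6+87+81+218+153+144+130 = 1082; mod 256 = 58 → 3a.
Outer hash (recomputed tag): sum = 37+52+104+50+108+61+59+58 = 529; mod 256 = 17 → 11.
Recomputed tag = 11; claimed = 11 → match.

valid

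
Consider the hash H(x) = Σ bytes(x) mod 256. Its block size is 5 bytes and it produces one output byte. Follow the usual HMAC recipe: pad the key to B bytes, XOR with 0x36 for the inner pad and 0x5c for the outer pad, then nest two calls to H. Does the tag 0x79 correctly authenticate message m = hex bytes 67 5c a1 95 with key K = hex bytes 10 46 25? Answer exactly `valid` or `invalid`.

Key hex bytes 10 46 25 is 3 bytes ≤ B = 5; zero-pad to 5 bytes: K' = 10 46 25 00 00.
K' ⊕ ipad = 26 70 13 36 36; K' ⊕ opad = 4c 1a 79 5c 5c.
Inner hash: sum = 38+112+19+54+54+103+92+161+149 = 782; mod 256 = 14 → 0e.
Outer hash (recomputed tag): sum = 76+26+121+92+92+14 = 421; mod 256 = 165 → a5.
Recomputed tag = a5; claimed = 79 → mismatch.

invalid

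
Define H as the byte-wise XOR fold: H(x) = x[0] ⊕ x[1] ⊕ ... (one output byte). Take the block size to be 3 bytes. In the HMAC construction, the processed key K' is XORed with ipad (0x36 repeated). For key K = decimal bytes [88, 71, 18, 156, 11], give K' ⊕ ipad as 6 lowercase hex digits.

ac3636

Key decimal bytes [88, 71, 18, 156, 11] = 58 47 12 9c 0b is 5 bytes > B = 3, so hash it first: H(key) = 9a, then zero-pad to 3 bytes: K' = 9a 00 00.
XOR each byte with 0x36: 9a⊕36=ac, 00⊕36=36, 00⊕36=36.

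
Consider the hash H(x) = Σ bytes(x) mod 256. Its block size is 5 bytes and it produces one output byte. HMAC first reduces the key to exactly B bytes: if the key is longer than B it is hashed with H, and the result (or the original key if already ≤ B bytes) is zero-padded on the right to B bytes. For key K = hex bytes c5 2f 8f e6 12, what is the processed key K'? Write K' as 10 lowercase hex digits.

c52f8fe612

Key hex bytes c5 2f 8f e6 12 is exactly B = 5 bytes: K' = c5 2f 8f e6 12.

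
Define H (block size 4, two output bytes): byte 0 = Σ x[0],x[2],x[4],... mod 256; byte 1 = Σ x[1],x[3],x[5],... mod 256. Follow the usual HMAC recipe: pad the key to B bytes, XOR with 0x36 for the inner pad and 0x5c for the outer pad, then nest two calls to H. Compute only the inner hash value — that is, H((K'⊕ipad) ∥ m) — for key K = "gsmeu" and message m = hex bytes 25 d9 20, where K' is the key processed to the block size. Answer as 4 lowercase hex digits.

fafd

Key "gsmeu" = 67 73 6d 65 75 is 5 bytes > B = 4, so hash it first: H(key) = 49 d8, then zero-pad to 4 bytes: K' = 49 d8 00 00.
K' ⊕ ipad = 7f ee 36 36.
Inner input = 7f ee 36 36 ∥ 25 d9 20.
Inner hash: even-index sum = 250 mod 256 = 250; odd-index sum = 509 mod 256 = 253 → fa fd.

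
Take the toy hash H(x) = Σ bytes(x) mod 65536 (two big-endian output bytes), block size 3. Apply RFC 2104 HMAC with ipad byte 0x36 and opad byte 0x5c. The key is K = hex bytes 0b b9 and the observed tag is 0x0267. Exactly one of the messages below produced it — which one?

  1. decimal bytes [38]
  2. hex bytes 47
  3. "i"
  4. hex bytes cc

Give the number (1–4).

Key hex bytes 0b b9 is 2 bytes ≤ B = 3; zero-pad to 3 bytes: K' = 0b b9 00.
K' ⊕ ipad = 3d 8f 36; K' ⊕ opad = 57 e5 5c.
m1: inner = H(3d 8f 36 26) = 01 28; tag = H(57 e5 5c 01 28) = 01c1
m2: inner = H(3d 8f 36 47) = 01 49; tag = H(57 e5 5c 01 49) = 01e2
m3: inner = H(3d 8f 36 69) = 01 6b; tag = H(57 e5 5c 01 6b) = 0204
m4: inner = H(3d 8f 36 cc) = 01 ce; tag = H(57 e5 5c 01 ce) = 0267 ← matches

4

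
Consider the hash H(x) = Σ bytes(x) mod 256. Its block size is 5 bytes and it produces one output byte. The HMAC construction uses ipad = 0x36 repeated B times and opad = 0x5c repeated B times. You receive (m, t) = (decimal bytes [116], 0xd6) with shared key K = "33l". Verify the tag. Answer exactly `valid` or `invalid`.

Key "33l" = 33 33 6c is 3 bytes ≤ B = 5; zero-pad to 5 bytes: K' = 33 33 6c 00 00.
K' ⊕ ipad = 05 05 5a 36 36; K' ⊕ opad = 6f 6f 30 5c 5c.
Inner hash: sum = 5+5+90+54+54+116 = 324; mod 256 = 68 → 44.
Outer hash (recomputed tag): sum = 111+111+48+92+92+68 = 522; mod 256 = 10 → 0a.
Recomputed tag = 0a; claimed = d6 → mismatch.

invalid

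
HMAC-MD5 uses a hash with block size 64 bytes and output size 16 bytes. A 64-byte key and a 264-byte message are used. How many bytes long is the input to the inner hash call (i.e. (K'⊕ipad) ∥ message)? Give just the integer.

328

Key is 64 ≤ 64 bytes, zero-padded: |K'| = 64.
Inner input = (K'⊕ipad) ∥ m → 64 + 264 = 328 bytes.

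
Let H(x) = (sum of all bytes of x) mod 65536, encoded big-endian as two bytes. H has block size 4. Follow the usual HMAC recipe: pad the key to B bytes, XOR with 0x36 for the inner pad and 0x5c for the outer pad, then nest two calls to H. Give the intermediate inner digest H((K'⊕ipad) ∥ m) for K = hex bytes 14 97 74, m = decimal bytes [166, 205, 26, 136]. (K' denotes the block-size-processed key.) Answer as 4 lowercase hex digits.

0350

Key hex bytes 14 97 74 is 3 bytes ≤ B = 4; zero-pad to 4 bytes: K' = 14 97 74 00.
K' ⊕ ipad = 22 a1 42 36.
Inner input = 22 a1 42 36 ∥ a6 cd 1a 88.
Inner hash: sum = 34+161+66+54+166+205+26+136 = 848 → 03 50.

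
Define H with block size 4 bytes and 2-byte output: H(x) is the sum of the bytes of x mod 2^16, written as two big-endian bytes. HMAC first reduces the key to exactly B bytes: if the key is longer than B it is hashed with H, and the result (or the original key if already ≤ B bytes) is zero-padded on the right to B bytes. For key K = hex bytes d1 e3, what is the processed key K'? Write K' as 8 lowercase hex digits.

Key hex bytes d1 e3 is 2 bytes ≤ B = 4; zero-pad to 4 bytes: K' = d1 e3 00 00.

d1e30000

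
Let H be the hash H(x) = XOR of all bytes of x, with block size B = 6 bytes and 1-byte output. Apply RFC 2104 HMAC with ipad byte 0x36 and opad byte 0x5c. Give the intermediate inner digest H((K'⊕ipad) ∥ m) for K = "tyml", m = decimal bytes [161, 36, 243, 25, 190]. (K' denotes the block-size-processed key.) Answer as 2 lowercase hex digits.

Key "tyml" = 74 79 6d 6c is 4 bytes ≤ B = 6; zero-pad to 6 bytes: K' = 74 79 6d 6c 00 00.
K' ⊕ ipad = 42 4f 5b 5a 36 36.
Inner input = 42 4f 5b 5a 36 36 ∥ a1 24 f3 19 be.
Inner hash: XOR 42⊕4f⊕5b⊕5a⊕36⊕36⊕a1⊕24⊕f3⊕19⊕be = dd.

dd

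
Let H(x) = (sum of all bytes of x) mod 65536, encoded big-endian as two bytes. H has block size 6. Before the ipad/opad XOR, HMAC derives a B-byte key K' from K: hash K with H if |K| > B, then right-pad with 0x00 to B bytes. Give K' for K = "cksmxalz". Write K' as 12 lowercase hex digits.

|K| = 8 > B = 6, so first hash the key.
H(K): sum = 99+107+115+109+120+97+108+122 = 877 → 03 6d.
Zero-pad H(K) = 03 6d to 6 bytes: K' = 03 6d 00 00 00 00.

036d00000000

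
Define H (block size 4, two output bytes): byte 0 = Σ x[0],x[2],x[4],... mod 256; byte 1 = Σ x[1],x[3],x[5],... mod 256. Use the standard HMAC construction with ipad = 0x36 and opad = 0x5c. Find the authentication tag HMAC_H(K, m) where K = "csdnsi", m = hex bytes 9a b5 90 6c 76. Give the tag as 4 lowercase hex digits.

Key "csdnsi" = 63 73 64 6e 73 69 is 6 bytes > B = 4, so hash it first: H(key) = 3a 4a, then zero-pad to 4 bytes: K' = 3a 4a 00 00.
K' ⊕ ipad = 0c 7c 36 36.  K' ⊕ opad = 66 16 5c 5c.
Inner input = (K'⊕ipad) ∥ m = 0c 7c 36 36 ∥ 9a b5 90 6c 76.
Inner hash: even-index sum = 482 mod 256 = 226; odd-index sum = 467 mod 256 = 211 → e2 d3.
Outer input = (K'⊕opad) ∥ inner = 66 16 5c 5c ∥ e2 d3.
Outer hash (tag): even-index sum = 420 mod 256 = 164; odd-index sum = 325 mod 256 = 69 → a4 45.

a445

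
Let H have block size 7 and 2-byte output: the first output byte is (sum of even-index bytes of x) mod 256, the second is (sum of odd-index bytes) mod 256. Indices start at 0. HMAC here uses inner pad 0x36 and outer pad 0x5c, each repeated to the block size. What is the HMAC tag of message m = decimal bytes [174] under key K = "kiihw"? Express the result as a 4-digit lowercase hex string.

Key "kiihw" = 6b 69 69 68 77 is 5 bytes ≤ B = 7; zero-pad to 7 bytes: K' = 6b 69 69 68 77 00 00.
K' ⊕ ipad = 5d 5f 5f 5e 41 36 36.  K' ⊕ opad = 37 35 35 34 2b 5c 5c.
Inner input = (K'⊕ipad) ∥ m = 5d 5f 5f 5e 41 36 36 ∥ ae.
Inner hash: even-index sum = 307 mod 256 = 51; odd-index sum = 417 mod 256 = 161 → 33 a1.
Outer input = (K'⊕opad) ∥ inner = 37 35 35 34 2b 5c 5c ∥ 33 a1.
Outer hash (tag): even-index sum = 404 mod 256 = 148; odd-index sum = 248 mod 256 = 248 → 94 f8.

94f8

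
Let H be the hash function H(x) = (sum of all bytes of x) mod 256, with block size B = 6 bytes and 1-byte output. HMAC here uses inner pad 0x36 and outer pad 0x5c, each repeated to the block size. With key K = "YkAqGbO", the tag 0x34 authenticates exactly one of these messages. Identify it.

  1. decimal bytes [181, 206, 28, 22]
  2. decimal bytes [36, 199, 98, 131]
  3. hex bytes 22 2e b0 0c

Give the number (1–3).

2

Key "YkAqGbO" = 59 6b 41 71 47 62 4f is 7 bytes > B = 6, so hash it first: H(key) = 6e, then zero-pad to 6 bytes: K' = 6e 00 00 00 00 00.
K' ⊕ ipad = 58 36 36 36 36 36; K' ⊕ opad = 32 5c 5c 5c 5c 5c.
m1: inner = H(58 36 36 36 36 36 b5 ce 1c 16) = 1b; tag = H(32 5c 5c 5c 5c 5c 1b) = 19
m2: inner = H(58 36 36 36 36 36 24 c7 62 83) = 36; tag = H(32 5c 5c 5c 5c 5c 36) = 34 ← matches
m3: inner = H(58 36 36 36 36 36 22 2e b0 0c) = 72; tag = H(32 5c 5c 5c 5c 5c 72) = 70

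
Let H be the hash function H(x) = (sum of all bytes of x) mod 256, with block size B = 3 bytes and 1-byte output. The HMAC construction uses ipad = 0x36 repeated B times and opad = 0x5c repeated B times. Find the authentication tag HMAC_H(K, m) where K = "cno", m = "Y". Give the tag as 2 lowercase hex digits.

03

Key "cno" = 63 6e 6f is exactly B = 3 bytes: K' = 63 6e 6f.
K' ⊕ ipad = 55 58 59.  K' ⊕ opad = 3f 32 33.
Inner input = (K'⊕ipad) ∥ m = 55 58 59 ∥ 59.
Inner hash: sum = 85+88+89+89 = 351; mod 256 = 95 → 5f.
Outer input = (K'⊕opad) ∥ inner = 3f 32 33 ∥ 5f.
Outer hash (tag): sum = 63+50+51+95 = 259; mod 256 = 3 → 03.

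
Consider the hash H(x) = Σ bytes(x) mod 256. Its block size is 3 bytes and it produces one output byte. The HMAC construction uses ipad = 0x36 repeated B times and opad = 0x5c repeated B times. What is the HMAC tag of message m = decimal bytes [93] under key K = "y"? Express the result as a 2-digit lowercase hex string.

Key "y" = 79 is 1 byte ≤ B = 3; zero-pad to 3 bytes: K' = 79 00 00.
K' ⊕ ipad = 4f 36 36.  K' ⊕ opad = 25 5c 5c.
Inner input = (K'⊕ipad) ∥ m = 4f 36 36 ∥ 5d.
Inner hash: sum = 79+54+54+93 = 280; mod 256 = 24 → 18.
Outer input = (K'⊕opad) ∥ inner = 25 5c 5c ∥ 18.
Outer hash (tag): sum = 37+92+92+24 = 245 → f5.

f5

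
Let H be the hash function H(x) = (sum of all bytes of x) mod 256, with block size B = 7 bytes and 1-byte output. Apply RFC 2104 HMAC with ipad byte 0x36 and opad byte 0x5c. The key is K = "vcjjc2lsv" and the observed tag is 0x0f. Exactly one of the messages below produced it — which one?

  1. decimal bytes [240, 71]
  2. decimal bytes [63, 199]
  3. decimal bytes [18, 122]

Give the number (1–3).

Key "vcjjc2lsv" = 76 63 6a 6a 63 32 6c 73 76 is 9 bytes > B = 7, so hash it first: H(key) = 97, then zero-pad to 7 bytes: K' = 97 00 00 00 00 00 00.
K' ⊕ ipad = a1 36 36 36 36 36 36; K' ⊕ opad = cb 5c 5c 5c 5c 5c 5c.
m1: inner = H(a1 36 36 36 36 36 36 f0 47) = 1c; tag = H(cb 5c 5c 5c 5c 5c 5c 1c) = 0f ← matches
m2: inner = H(a1 36 36 36 36 36 36 3f c7) = eb; tag = H(cb 5c 5c 5c 5c 5c 5c eb) = de
m3: inner = H(a1 36 36 36 36 36 36 12 7a) = 71; tag = H(cb 5c 5c 5c 5c 5c 5c 71) = 64

1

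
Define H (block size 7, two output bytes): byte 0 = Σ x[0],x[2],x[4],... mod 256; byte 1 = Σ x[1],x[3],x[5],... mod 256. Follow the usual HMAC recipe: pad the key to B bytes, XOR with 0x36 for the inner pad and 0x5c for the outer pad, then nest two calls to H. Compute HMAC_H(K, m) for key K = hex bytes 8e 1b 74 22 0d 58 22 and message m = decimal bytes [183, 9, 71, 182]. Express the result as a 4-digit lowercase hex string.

Key hex bytes 8e 1b 74 22 0d 58 22 is exactly B = 7 bytes: K' = 8e 1b 74 22 0d 58 22.
K' ⊕ ipad = b8 2d 42 14 3b 6e 14.  K' ⊕ opad = d2 47 28 7e 51 04 7e.
Inner input = (K'⊕ipad) ∥ m = b8 2d 42 14 3b 6e 14 ∥ b7 09 47 b6.
Inner hash: even-index sum = 520 mod 256 = 8; odd-index sum = 429 mod 256 = 173 → 08 ad.
Outer input = (K'⊕opad) ∥ inner = d2 47 28 7e 51 04 7e ∥ 08 ad.
Outer hash (tag): even-index sum = 630 mod 256 = 118; odd-index sum = 209 mod 256 = 209 → 76 d1.

76d1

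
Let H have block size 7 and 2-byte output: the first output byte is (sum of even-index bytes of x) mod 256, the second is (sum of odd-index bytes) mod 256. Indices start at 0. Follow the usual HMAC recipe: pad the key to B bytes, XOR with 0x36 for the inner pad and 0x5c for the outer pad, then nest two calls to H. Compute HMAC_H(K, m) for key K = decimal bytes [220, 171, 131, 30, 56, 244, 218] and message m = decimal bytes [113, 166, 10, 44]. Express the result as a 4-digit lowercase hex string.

Key decimal bytes [220, 171, 131, 30, 56, 244, 218] = dc ab 83 1e 38 f4 da is exactly B = 7 bytes: K' = dc ab 83 1e 38 f4 da.
K' ⊕ ipad = ea 9d b5 28 0e c2 ec.  K' ⊕ opad = 80 f7 df 42 64 a8 86.
Inner input = (K'⊕ipad) ∥ m = ea 9d b5 28 0e c2 ec ∥ 71 a6 0a 2c.
Inner hash: even-index sum = 875 mod 256 = 107; odd-index sum = 514 mod 256 = 2 → 6b 02.
Outer input = (K'⊕opad) ∥ inner = 80 f7 df 42 64 a8 86 ∥ 6b 02.
Outer hash (tag): even-index sum = 587 mod 256 = 75; odd-index sum = 588 mod 256 = 76 → 4b 4c.

4b4c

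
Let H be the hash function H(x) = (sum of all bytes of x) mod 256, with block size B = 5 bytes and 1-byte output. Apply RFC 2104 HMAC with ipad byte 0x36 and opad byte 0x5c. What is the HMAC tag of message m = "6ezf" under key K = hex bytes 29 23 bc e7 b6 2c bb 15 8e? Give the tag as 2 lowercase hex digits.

Key hex bytes 29 23 bc e7 b6 2c bb 15 8e is 9 bytes > B = 5, so hash it first: H(key) = 2f, then zero-pad to 5 bytes: K' = 2f 00 00 00 00.
K' ⊕ ipad = 19 36 36 36 36.  K' ⊕ opad = 73 5c 5c 5c 5c.
Inner input = (K'⊕ipad) ∥ m = 19 36 36 36 36 ∥ 36 65 7a 66.
Inner hash: sum = 25+54+54+54+54+54+101+122+102 = 620; mod 256 = 108 → 6c.
Outer input = (K'⊕opad) ∥ inner = 73 5c 5c 5c 5c ∥ 6c.
Outer hash (tag): sum = 115+92+92+92+92+108 = 591; mod 256 = 79 → 4f.

4f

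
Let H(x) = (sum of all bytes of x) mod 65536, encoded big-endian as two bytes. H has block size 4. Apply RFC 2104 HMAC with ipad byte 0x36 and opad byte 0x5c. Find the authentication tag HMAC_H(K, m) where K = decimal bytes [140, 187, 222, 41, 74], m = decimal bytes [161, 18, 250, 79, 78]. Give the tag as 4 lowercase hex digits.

Key decimal bytes [140, 187, 222, 41, 74] = 8c bb de 29 4a is 5 bytes > B = 4, so hash it first: H(key) = 02 98, then zero-pad to 4 bytes: K' = 02 98 00 00.
K' ⊕ ipad = 34 ae 36 36.  K' ⊕ opad = 5e c4 5c 5c.
Inner input = (K'⊕ipad) ∥ m = 34 ae 36 36 ∥ a1 12 fa 4f 4e.
Inner hash: sum = 52+174+54+54+161+18+250+79+78 = 920 → 03 98.
Outer input = (K'⊕opad) ∥ inner = 5e c4 5c 5c ∥ 03 98.
Outer hash (tag): sum = 94+196+92+92+3+152 = 629 → 02 75.

0275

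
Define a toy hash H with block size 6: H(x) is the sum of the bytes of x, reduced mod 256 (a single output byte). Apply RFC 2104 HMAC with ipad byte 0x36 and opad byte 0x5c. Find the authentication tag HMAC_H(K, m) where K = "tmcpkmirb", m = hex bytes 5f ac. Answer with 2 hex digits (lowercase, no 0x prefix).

79

Key "tmcpkmirb" = 74 6d 63 70 6b 6d 69 72 62 is 9 bytes > B = 6, so hash it first: H(key) = c9, then zero-pad to 6 bytes: K' = c9 00 00 00 00 00.
K' ⊕ ipad = ff 36 36 36 36 36.  K' ⊕ opad = 95 5c 5c 5c 5c 5c.
Inner input = (K'⊕ipad) ∥ m = ff 36 36 36 36 36 ∥ 5f ac.
Inner hash: sum = 255+54+54+54+54+54+95+172 = 792; mod 256 = 24 → 18.
Outer input = (K'⊕opad) ∥ inner = 95 5c 5c 5c 5c 5c ∥ 18.
Outer hash (tag): sum = 149+92+92+92+92+92+24 = 633; mod 256 = 121 → 79.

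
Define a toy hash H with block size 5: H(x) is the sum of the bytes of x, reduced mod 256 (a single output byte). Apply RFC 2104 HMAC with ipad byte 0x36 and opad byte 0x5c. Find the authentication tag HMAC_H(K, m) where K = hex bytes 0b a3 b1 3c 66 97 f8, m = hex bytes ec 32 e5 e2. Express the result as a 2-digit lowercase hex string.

Key hex bytes 0b a3 b1 3c 66 97 f8 is 7 bytes > B = 5, so hash it first: H(key) = 90, then zero-pad to 5 bytes: K' = 90 00 00 00 00.
K' ⊕ ipad = a6 36 36 36 36.  K' ⊕ opad = cc 5c 5c 5c 5c.
Inner input = (K'⊕ipad) ∥ m = a6 36 36 36 36 ∥ ec 32 e5 e2.
Inner hash: sum = 166+54+54+54+54+236+50+229+226 = 1123; mod 256 = 99 → 63.
Outer input = (K'⊕opad) ∥ inner = cc 5c 5c 5c 5c ∥ 63.
Outer hash (tag): sum = 204+92+92+92+92+99 = 671; mod 256 = 159 → 9f.

9f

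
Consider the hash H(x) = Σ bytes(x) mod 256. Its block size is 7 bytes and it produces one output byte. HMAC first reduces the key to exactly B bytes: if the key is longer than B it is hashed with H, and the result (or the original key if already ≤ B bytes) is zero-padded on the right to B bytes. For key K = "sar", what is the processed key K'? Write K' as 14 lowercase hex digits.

73617200000000

Key "sar" = 73 61 72 is 3 bytes ≤ B = 7; zero-pad to 7 bytes: K' = 73 61 72 00 00 00 00.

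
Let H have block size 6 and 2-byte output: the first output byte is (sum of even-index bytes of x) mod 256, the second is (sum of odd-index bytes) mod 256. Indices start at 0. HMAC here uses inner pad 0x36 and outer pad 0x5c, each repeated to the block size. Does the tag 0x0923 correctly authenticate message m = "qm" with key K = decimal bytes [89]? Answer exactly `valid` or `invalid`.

valid

Key decimal bytes [89] = 59 is 1 byte ≤ B = 6; zero-pad to 6 bytes: K' = 59 00 00 00 00 00.
K' ⊕ ipad = 6f 36 36 36 36 36; K' ⊕ opad = 05 5c 5c 5c 5c 5c.
Inner hash: even-index sum = 332 mod 256 = 76; odd-index sum = 271 mod 256 = 15 → 4c 0f.
Outer hash (recomputed tag): even-index sum = 265 mod 256 = 9; odd-index sum = 291 mod 256 = 35 → 09 23.
Recomputed tag = 0923; claimed = 0923 → match.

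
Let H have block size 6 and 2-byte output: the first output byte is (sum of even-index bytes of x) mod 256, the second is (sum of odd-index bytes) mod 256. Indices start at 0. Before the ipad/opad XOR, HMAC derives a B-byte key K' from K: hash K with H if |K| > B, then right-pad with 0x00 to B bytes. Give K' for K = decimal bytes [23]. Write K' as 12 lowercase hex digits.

170000000000

Key decimal bytes [23] = 17 is 1 byte ≤ B = 6; zero-pad to 6 bytes: K' = 17 00 00 00 00 00.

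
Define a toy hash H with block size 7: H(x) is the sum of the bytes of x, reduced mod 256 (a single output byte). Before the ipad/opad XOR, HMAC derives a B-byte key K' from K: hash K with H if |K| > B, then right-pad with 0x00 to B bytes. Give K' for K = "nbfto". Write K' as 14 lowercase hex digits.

6e6266746f0000

Key "nbfto" = 6e 62 66 74 6f is 5 bytes ≤ B = 7; zero-pad to 7 bytes: K' = 6e 62 66 74 6f 00 00.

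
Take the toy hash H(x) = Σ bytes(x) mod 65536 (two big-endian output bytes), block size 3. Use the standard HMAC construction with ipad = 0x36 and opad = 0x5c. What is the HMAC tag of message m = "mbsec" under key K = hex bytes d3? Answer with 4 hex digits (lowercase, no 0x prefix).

Key hex bytes d3 is 1 byte ≤ B = 3; zero-pad to 3 bytes: K' = d3 00 00.
K' ⊕ ipad = e5 36 36.  K' ⊕ opad = 8f 5c 5c.
Inner input = (K'⊕ipad) ∥ m = e5 36 36 ∥ 6d 62 73 65 63.
Inner hash: sum = 229+54+54+109+98+115+101+99 = 859 → 03 5b.
Outer input = (K'⊕opad) ∥ inner = 8f 5c 5c ∥ 03 5b.
Outer hash (tag): sum = 143+92+92+3+91 = 421 → 01 a5.

01a5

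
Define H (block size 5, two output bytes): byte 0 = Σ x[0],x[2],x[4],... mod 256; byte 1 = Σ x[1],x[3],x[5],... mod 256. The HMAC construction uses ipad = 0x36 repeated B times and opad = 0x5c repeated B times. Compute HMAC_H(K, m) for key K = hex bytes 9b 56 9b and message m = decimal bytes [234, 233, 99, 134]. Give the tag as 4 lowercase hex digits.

Key hex bytes 9b 56 9b is 3 bytes ≤ B = 5; zero-pad to 5 bytes: K' = 9b 56 9b 00 00.
K' ⊕ ipad = ad 60 ad 36 36.  K' ⊕ opad = c7 0a c7 5c 5c.
Inner input = (K'⊕ipad) ∥ m = ad 60 ad 36 36 ∥ ea e9 63 86.
Inner hash: even-index sum = 767 mod 256 = 255; odd-index sum = 483 mod 256 = 227 → ff e3.
Outer input = (K'⊕opad) ∥ inner = c7 0a c7 5c 5c ∥ ff e3.
Outer hash (tag): even-index sum = 717 mod 256 = 205; odd-index sum = 357 mod 256 = 101 → cd 65.

cd65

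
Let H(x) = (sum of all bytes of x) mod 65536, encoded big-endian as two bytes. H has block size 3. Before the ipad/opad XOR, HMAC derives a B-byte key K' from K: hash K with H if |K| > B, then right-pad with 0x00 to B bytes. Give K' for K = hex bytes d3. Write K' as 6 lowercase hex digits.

Key hex bytes d3 is 1 byte ≤ B = 3; zero-pad to 3 bytes: K' = d3 00 00.

d30000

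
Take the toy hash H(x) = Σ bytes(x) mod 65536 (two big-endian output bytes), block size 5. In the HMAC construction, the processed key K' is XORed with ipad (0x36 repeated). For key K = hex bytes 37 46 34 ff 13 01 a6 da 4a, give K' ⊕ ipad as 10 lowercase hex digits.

35b8363636

Key hex bytes 37 46 34 ff 13 01 a6 da 4a is 9 bytes > B = 5, so hash it first: H(key) = 03 8e, then zero-pad to 5 bytes: K' = 03 8e 00 00 00.
XOR each byte with 0x36: 03⊕36=35, 8e⊕36=b8, 00⊕36=36, 00⊕36=36, 00⊕36=36.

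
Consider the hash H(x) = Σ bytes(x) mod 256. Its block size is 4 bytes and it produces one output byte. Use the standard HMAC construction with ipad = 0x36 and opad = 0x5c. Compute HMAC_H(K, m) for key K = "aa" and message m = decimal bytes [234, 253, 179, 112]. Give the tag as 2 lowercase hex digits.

Key "aa" = 61 61 is 2 bytes ≤ B = 4; zero-pad to 4 bytes: K' = 61 61 00 00.
K' ⊕ ipad = 57 57 36 36.  K' ⊕ opad = 3d 3d 5c 5c.
Inner input = (K'⊕ipad) ∥ m = 57 57 36 36 ∥ ea fd b3 70.
Inner hash: sum = 87+87+54+54+234+253+179+112 = 1060; mod 256 = 36 → 24.
Outer input = (K'⊕opad) ∥ inner = 3d 3d 5c 5c ∥ 24.
Outer hash (tag): sum = 61+61+92+92+36 = 342; mod 256 = 86 → 56.

56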